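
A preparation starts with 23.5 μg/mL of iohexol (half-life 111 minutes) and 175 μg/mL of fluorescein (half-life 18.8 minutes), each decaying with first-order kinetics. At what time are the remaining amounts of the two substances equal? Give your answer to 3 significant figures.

65.6 minutes

Set 23.5·(1/2)^(t/111) = 175·(1/2)^(t/18.8).
Taking log₂: log₂(23.5/175) = t·(1/111 − 1/18.8).
log₂(0.13429) = -2.8966; 1/111 − 1/18.8 = -0.044182.
t = -2.8966 / -0.044182 ≈ 65.56 minutes.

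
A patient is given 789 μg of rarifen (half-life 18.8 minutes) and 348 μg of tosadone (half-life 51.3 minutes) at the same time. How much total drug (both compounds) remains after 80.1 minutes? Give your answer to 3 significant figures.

159 μg

rarifen: 789 × (1/2)^(80.1/18.8) = 789 × (1/2)^4.2606 ≈ 41.162 μg.
tosadone: 348 × (1/2)^(80.1/51.3) = 348 × (1/2)^1.5614 ≈ 117.91 μg.
Total = 41.162 + 117.91 ≈ 159.07 μg.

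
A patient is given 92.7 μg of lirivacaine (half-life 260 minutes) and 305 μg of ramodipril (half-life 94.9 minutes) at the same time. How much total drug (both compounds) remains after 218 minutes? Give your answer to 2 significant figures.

110 μg

lirivacaine: 92.7 × (1/2)^(218/260) = 92.7 × (1/2)^0.83846 ≈ 51.842 μg.
ramodipril: 305 × (1/2)^(218/94.9) = 305 × (1/2)^2.2972 ≈ 62.057 μg.
Total = 51.842 + 62.057 ≈ 113.9 μg.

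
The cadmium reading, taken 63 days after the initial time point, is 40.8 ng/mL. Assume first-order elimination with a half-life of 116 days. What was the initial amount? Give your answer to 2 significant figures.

59 ng/mL

Number of half-lives elapsed: n = 63/116 ≈ 0.5431.
A₀ = A × 2^n = 40.8 × 2^0.5431 = 40.8 × 1.4571 ≈ 59.45 ng/mL.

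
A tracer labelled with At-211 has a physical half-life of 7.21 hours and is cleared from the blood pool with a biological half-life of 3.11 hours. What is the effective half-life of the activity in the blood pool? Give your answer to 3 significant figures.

2.17 hours

1/t_eff = 1/t_phys + 1/t_biol = 1/7.21 + 1/3.11 = 0.46024 per hour.
t_eff = 7.21 × 3.11 / (7.21 + 3.11) ≈ 2.1728 hours.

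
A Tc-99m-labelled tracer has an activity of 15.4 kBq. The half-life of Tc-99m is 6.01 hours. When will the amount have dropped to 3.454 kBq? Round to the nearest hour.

13 hours

Fraction remaining = 3.454/15.4 ≈ 0.22429.
n = log₂(15.4/3.454) = ln(4.4586)/ln 2 ≈ 2.1566 half-lives.
t = n × t½ = 2.1566 × 6.01 ≈ 12.961 hours.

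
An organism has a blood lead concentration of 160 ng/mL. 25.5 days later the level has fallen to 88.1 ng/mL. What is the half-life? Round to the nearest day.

30 days

A/A₀ = 88.1/160 ≈ 0.55062.
n = log₂(1.8161) ≈ 0.86086 half-lives elapsed in 25.5 days.
t½ = 25.5/0.86086 ≈ 29.622 days.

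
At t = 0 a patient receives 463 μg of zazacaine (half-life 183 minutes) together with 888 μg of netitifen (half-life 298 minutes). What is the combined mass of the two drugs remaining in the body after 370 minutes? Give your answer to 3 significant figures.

490 μg

zazacaine: 463 × (1/2)^(370/183) = 463 × (1/2)^2.0219 ≈ 114.01 μg.
netitifen: 888 × (1/2)^(370/298) = 888 × (1/2)^1.2416 ≈ 375.54 μg.
Total = 114.01 + 375.54 ≈ 489.54 μg.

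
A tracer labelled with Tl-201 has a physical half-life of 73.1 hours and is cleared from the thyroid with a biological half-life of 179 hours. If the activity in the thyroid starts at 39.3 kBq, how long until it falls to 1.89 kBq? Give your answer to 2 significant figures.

230 hours

1/t_eff = 1/t_phys + 1/t_biol = 1/73.1 + 1/179 = 0.019266 per hour.
t_eff = 73.1 × 179 / (73.1 + 179) ≈ 51.904 hours.
n = log₂(39.3/1.89) ≈ 4.3781; t = 4.3781 × 51.904 ≈ 227.24 hours.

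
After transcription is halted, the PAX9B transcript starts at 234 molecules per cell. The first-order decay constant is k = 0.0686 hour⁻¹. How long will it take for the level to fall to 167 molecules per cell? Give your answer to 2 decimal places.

4.92 hours

t½ = ln 2 / k = 0.69315 / 0.0686 ≈ 10.104 hours.
Fraction remaining = 167/234 ≈ 0.71368.
n = log₂(234/167) = ln(1.4012)/ln 2 ≈ 0.48666 half-lives.
t = n × t½ = 0.48666 × 10.104 ≈ 4.9173 hours.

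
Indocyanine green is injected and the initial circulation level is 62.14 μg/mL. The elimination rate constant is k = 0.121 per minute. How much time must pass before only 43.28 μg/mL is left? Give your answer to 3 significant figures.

t½ = ln 2 / k = 0.69315 / 0.121 ≈ 5.7285 minutes.
Fraction remaining = 43.28/62.14 ≈ 0.69649.
n = log₂(62.14/43.28) = ln(1.4358)/ln 2 ≈ 0.52182 half-lives.
t = n × t½ = 0.52182 × 5.7285 ≈ 2.9893 minutes.

2.99 minutes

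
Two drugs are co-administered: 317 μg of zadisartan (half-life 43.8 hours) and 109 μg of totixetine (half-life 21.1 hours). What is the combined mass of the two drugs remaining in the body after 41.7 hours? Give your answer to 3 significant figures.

zadisartan: 317 × (1/2)^(41.7/43.8) = 317 × (1/2)^0.95205 ≈ 163.86 μg.
totixetine: 109 × (1/2)^(41.7/21.1) = 109 × (1/2)^1.9763 ≈ 27.701 μg.
Total = 163.86 + 27.701 ≈ 191.56 μg.

192 μg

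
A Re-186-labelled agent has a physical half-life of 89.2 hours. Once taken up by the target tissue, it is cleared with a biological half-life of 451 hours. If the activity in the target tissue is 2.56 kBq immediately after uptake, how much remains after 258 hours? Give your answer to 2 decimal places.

0.23 kBq

1/t_eff = 1/t_phys + 1/t_biol = 1/89.2 + 1/451 = 0.013428 per hour.
t_eff = 89.2 × 451 / (89.2 + 451) ≈ 74.471 hours.
Remaining = 2.56 × (1/2)^(258/74.471) = 2.56 × (1/2)^3.4644 ≈ 0.23192 kBq.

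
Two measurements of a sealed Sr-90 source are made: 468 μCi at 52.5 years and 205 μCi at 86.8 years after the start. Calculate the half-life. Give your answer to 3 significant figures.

28.8 years

Over Δt = 86.8 − 52.5 = 34.3 years, the level fell by a factor of 468/205 ≈ 2.2829.
n = log₂(2.2829) ≈ 1.1909 half-lives, so t½ = 34.3/1.1909 ≈ 28.802 years.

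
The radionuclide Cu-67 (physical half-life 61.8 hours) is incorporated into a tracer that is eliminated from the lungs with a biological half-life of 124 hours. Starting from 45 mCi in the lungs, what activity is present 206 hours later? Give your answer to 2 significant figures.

1/t_eff = 1/t_phys + 1/t_biol = 1/61.8 + 1/124 = 0.024246 per hour.
t_eff = 61.8 × 124 / (61.8 + 124) ≈ 41.244 hours.
Remaining = 45 × (1/2)^(206/41.244) = 45 × (1/2)^4.9946 ≈ 1.4115 mCi.

1.4 mCi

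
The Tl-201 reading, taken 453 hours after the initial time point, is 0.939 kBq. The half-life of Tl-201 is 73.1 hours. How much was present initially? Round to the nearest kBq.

Number of half-lives elapsed: n = 453/73.1 ≈ 6.197.
A₀ = A × 2^n = 0.939 × 2^6.197 = 0.939 × 73.363 ≈ 68.888 kBq.

69 kBq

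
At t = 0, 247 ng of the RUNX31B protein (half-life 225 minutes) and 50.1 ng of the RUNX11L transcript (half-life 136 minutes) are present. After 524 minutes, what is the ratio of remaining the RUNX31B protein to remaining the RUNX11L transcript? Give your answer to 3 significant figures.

RUNX31B protein: 247 × (1/2)^(524/225) = 247 × (1/2)^2.3289 ≈ 49.162 ng.
RUNX11L transcript: 50.1 × (1/2)^(524/136) = 50.1 × (1/2)^3.8529 ≈ 3.4673 ng.
Ratio ≈ 49.162 / 3.4673 ≈ 14.179.

14.2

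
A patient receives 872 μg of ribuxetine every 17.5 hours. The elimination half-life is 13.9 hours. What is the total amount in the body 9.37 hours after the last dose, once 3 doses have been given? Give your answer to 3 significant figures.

The 3 doses were given 44.37, 26.87, 9.37 hours ago.
Total = 872·(1/2)^(44.37/13.9) + 872·(1/2)^(26.87/13.9) + 872·(1/2)^(9.37/13.9)
      = 95.412 + 228.35 + 546.5 ≈ 870.26 μg.

870 μg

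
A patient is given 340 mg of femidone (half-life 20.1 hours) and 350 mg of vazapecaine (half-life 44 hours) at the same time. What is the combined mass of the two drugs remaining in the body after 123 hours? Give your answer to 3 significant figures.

femidone: 340 × (1/2)^(123/20.1) = 340 × (1/2)^6.1194 ≈ 4.8905 mg.
vazapecaine: 350 × (1/2)^(123/44) = 350 × (1/2)^2.7955 ≈ 50.414 mg.
Total = 4.8905 + 50.414 ≈ 55.305 mg.

55.3 mg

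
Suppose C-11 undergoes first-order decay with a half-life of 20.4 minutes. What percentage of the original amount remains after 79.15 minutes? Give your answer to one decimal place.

n = 79.15/20.4 ≈ 3.8799 half-lives.
Fraction remaining = (1/2)^3.8799 ≈ 0.067926, i.e. 6.7926%.

6.8%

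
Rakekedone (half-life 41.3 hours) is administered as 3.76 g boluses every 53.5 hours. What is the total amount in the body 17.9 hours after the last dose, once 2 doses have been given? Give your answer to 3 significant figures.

3.92 g

The 2 doses were given 71.4, 17.9 hours ago.
Total = 3.76·(1/2)^(71.4/41.3) + 3.76·(1/2)^(17.9/41.3)
      = 1.1344 + 2.7843 ≈ 3.9187 g.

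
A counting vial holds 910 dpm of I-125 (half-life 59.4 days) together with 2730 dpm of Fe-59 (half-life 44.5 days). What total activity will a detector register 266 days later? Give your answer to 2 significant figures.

I-125: 910 × (1/2)^(266/59.4) = 910 × (1/2)^4.4781 ≈ 40.831 dpm.
Fe-59: 2730 × (1/2)^(266/44.5) = 2730 × (1/2)^5.9775 ≈ 43.326 dpm.
Total = 40.831 + 43.326 ≈ 84.157 dpm.

84 dpm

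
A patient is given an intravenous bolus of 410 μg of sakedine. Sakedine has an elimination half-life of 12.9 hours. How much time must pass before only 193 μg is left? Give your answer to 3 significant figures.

14.0 hours

Fraction remaining = 193/410 ≈ 0.47073.
n = log₂(410/193) = ln(2.1244)/ln 2 ≈ 1.087 half-lives.
t = n × t½ = 1.087 × 12.9 ≈ 14.023 hours.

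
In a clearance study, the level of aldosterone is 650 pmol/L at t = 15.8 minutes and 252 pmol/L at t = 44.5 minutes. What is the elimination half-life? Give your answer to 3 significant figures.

Over Δt = 44.5 − 15.8 = 28.7 minutes, the level fell by a factor of 650/252 ≈ 2.5794.
n = log₂(2.5794) ≈ 1.367 half-lives, so t½ = 28.7/1.367 ≈ 20.995 minutes.

21.0 minutes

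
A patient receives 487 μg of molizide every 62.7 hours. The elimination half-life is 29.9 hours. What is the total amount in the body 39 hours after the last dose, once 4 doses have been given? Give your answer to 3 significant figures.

257 μg

The 4 doses were given 227.1, 164.4, 101.7, 39 hours ago.
Total = 487·(1/2)^(227.1/29.9) + 487·(1/2)^(164.4/29.9) + 487·(1/2)^(101.7/29.9) + 487·(1/2)^(39/29.9)
      = 2.5183 + 10.774 + 46.092 + 197.19 ≈ 256.57 μg.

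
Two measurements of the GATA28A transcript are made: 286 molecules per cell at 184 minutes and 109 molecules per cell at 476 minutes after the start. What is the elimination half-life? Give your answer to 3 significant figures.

210 minutes

Over Δt = 476 − 184 = 292 minutes, the level fell by a factor of 286/109 ≈ 2.6239.
n = log₂(2.6239) ≈ 1.3917 half-lives, so t½ = 292/1.3917 ≈ 209.82 minutes.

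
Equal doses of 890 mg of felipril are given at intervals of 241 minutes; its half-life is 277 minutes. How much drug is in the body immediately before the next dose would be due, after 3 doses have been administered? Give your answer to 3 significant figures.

899 mg

The 3 doses were given 723, 482, 241 minutes ago.
Total = 890·(1/2)^(723/277) + 890·(1/2)^(482/277) + 890·(1/2)^(241/277)
      = 145.77 + 266.43 + 486.95 ≈ 899.14 mg.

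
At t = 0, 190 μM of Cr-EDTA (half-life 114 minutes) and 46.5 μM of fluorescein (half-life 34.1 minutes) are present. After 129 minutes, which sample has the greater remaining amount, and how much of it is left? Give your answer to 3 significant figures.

Cr-EDTA, 86.7 μM

Cr-EDTA: 190 × (1/2)^1.1316 ≈ 86.719 μM.
fluorescein: 46.5 × (1/2)^3.783 ≈ 3.378 μM.
Cr-EDTA has more remaining, at ≈ 86.719 μM.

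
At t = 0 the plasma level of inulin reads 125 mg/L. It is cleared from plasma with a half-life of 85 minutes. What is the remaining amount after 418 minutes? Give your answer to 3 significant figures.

4.14 mg/L

Number of half-lives: n = 418/85 ≈ 4.9176.
Remaining = 125 × (1/2)^4.9176 = 125 × 0.033086 ≈ 4.1357 mg/L.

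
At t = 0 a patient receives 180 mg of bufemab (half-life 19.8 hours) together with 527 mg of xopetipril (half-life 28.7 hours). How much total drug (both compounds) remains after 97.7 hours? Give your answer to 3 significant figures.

bufemab: 180 × (1/2)^(97.7/19.8) = 180 × (1/2)^4.9343 ≈ 5.8869 mg.
xopetipril: 527 × (1/2)^(97.7/28.7) = 527 × (1/2)^3.4042 ≈ 49.779 mg.
Total = 5.8869 + 49.779 ≈ 55.666 mg.

55.7 mg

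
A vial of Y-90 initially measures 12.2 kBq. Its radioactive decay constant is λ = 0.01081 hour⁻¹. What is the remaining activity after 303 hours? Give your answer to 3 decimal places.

t½ = ln 2 / λ = 0.69315 / 0.01081 ≈ 64.121 hours.
Number of half-lives: n = 303/64.121 ≈ 4.7254.
Remaining = 12.2 × (1/2)^4.7254 = 12.2 × 0.037801 ≈ 0.46117 kBq.

0.461 kBq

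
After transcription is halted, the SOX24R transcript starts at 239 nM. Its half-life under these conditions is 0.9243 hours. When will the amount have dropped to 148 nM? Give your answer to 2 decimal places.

Fraction remaining = 148/239 ≈ 0.61925.
n = log₂(239/148) = ln(1.6149)/ln 2 ≈ 0.69141 half-lives.
t = n × t½ = 0.69141 × 0.9243 ≈ 0.63907 hours.

0.64 hours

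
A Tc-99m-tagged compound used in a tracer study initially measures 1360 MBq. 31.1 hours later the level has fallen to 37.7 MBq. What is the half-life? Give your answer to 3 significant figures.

A/A₀ = 37.7/1360 ≈ 0.027721.
n = log₂(36.074) ≈ 5.1729 half-lives elapsed in 31.1 hours.
t½ = 31.1/5.1729 ≈ 6.0121 hours.

6.01 hours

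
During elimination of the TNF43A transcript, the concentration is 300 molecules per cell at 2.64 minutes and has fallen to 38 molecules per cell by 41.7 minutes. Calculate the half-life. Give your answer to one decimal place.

13.1 minutes

Over Δt = 41.7 − 2.64 = 39.06 minutes, the level fell by a factor of 300/38 ≈ 7.8947.
n = log₂(7.8947) ≈ 2.9809 half-lives, so t½ = 39.06/2.9809 ≈ 13.103 minutes.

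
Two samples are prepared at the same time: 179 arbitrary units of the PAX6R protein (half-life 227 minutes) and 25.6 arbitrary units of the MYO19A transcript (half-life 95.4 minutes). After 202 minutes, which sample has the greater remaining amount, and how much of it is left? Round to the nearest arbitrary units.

PAX6R protein: 179 × (1/2)^0.88987 ≈ 96.6 arbitrary units.
MYO19A transcript: 25.6 × (1/2)^2.1174 ≈ 5.8998 arbitrary units.
PAX6R protein has more remaining, at ≈ 96.6 arbitrary units.

PAX6R protein, 97 arbitrary units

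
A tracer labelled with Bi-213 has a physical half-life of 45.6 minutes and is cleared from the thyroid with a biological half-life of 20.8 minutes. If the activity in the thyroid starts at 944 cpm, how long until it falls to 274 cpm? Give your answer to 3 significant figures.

25.5 minutes

1/t_eff = 1/t_phys + 1/t_biol = 1/45.6 + 1/20.8 = 0.070007 per minute.
t_eff = 45.6 × 20.8 / (45.6 + 20.8) ≈ 14.284 minutes.
n = log₂(944/274) ≈ 1.7846; t = 1.7846 × 14.284 ≈ 25.492 minutes.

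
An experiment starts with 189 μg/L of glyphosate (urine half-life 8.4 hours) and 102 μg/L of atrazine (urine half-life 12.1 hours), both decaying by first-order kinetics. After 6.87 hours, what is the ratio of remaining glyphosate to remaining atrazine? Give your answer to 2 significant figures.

glyphosate: 189 × (1/2)^(6.87/8.4) = 189 × (1/2)^0.81786 ≈ 107.22 μg/L.
atrazine: 102 × (1/2)^(6.87/12.1) = 102 × (1/2)^0.56777 ≈ 68.815 μg/L.
Ratio ≈ 107.22 / 68.815 ≈ 1.558.

1.6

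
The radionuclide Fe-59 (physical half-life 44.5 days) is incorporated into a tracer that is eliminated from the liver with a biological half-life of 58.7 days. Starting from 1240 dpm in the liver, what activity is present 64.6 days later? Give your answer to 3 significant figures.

211 dpm

1/t_eff = 1/t_phys + 1/t_biol = 1/44.5 + 1/58.7 = 0.039508 per day.
t_eff = 44.5 × 58.7 / (44.5 + 58.7) ≈ 25.312 days.
Remaining = 1240 × (1/2)^(64.6/25.312) = 1240 × (1/2)^2.5522 ≈ 211.41 dpm.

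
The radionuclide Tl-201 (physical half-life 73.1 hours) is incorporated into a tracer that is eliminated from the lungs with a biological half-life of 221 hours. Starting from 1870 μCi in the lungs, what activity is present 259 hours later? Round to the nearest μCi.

1/t_eff = 1/t_phys + 1/t_biol = 1/73.1 + 1/221 = 0.018205 per hour.
t_eff = 73.1 × 221 / (73.1 + 221) ≈ 54.931 hours.
Remaining = 1870 × (1/2)^(259/54.931) = 1870 × (1/2)^4.715 ≈ 71.199 μCi.

71 μCi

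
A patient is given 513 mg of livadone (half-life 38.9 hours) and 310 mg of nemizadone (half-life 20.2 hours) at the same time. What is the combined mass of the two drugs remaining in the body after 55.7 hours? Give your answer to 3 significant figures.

236 mg

livadone: 513 × (1/2)^(55.7/38.9) = 513 × (1/2)^1.4319 ≈ 190.14 mg.
nemizadone: 310 × (1/2)^(55.7/20.2) = 310 × (1/2)^2.7574 ≈ 45.845 mg.
Total = 190.14 + 45.845 ≈ 235.99 mg.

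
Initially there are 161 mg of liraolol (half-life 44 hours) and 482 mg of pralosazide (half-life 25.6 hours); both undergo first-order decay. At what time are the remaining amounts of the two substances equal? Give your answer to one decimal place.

96.8 hours

Set 161·(1/2)^(t/44) = 482·(1/2)^(t/25.6).
Taking log₂: log₂(161/482) = t·(1/44 − 1/25.6).
log₂(0.33402) = -1.582; 1/44 − 1/25.6 = -0.016335.
t = -1.582 / -0.016335 ≈ 96.844 hours.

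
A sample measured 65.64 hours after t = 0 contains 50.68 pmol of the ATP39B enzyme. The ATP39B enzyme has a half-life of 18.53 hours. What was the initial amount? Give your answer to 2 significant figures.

590 pmol

Number of half-lives elapsed: n = 65.64/18.53 ≈ 3.5424.
A₀ = A × 2^n = 50.68 × 2^3.5424 = 50.68 × 11.651 ≈ 590.47 pmol.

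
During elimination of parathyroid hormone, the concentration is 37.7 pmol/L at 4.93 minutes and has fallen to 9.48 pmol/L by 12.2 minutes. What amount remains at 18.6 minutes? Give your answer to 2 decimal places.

Over Δt = 12.2 − 4.93 = 7.27 minutes, the level fell by a factor of 37.7/9.48 ≈ 3.9768.
n = log₂(3.9768) ≈ 1.9916 half-lives, so t½ = 7.27/1.9916 ≈ 3.6503 minutes.
From t = 12.2 to t = 18.6: 9.48 × (1/2)^((18.6−12.2)/3.6503) ≈ 2.812 pmol/L.

2.81 pmol/L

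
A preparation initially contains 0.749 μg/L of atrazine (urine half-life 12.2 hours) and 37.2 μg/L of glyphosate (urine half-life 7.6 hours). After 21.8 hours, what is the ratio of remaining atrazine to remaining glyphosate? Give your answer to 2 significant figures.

atrazine: 0.749 × (1/2)^(21.8/12.2) = 0.749 × (1/2)^1.7869 ≈ 0.21706 μg/L.
glyphosate: 37.2 × (1/2)^(21.8/7.6) = 37.2 × (1/2)^2.8684 ≈ 5.094 μg/L.
Ratio ≈ 0.21706 / 5.094 ≈ 0.04261.

0.043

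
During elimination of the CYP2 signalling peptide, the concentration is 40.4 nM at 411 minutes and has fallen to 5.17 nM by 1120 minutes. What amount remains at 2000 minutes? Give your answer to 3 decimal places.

0.403 nM

Over Δt = 1120 − 411 = 709 minutes, the level fell by a factor of 40.4/5.17 ≈ 7.8143.
n = log₂(7.8143) ≈ 2.9661 half-lives, so t½ = 709/2.9661 ≈ 239.03 minutes.
From t = 1120 to t = 2000: 5.17 × (1/2)^((2000−1120)/239.03) ≈ 0.40295 nM.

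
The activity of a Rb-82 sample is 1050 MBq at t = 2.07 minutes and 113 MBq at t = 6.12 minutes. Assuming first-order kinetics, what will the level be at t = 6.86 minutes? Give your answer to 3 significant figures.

75.2 MBq

Over Δt = 6.12 − 2.07 = 4.05 minutes, the level fell by a factor of 1050/113 ≈ 9.292.
n = log₂(9.292) ≈ 3.216 half-lives, so t½ = 4.05/3.216 ≈ 1.2593 minutes.
From t = 6.12 to t = 6.86: 113 × (1/2)^((6.86−6.12)/1.2593) ≈ 75.195 MBq.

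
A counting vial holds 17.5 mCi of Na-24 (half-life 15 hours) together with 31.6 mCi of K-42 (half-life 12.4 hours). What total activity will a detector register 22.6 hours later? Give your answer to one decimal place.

15.1 mCi

Na-24: 17.5 × (1/2)^(22.6/15) = 17.5 × (1/2)^1.5067 ≈ 6.1587 mCi.
K-42: 31.6 × (1/2)^(22.6/12.4) = 31.6 × (1/2)^1.8226 ≈ 8.9338 mCi.
Total = 6.1587 + 8.9338 ≈ 15.092 mCi.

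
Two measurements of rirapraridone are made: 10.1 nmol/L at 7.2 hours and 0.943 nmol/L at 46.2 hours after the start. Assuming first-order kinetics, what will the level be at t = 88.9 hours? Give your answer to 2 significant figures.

0.070 nmol/L

Over Δt = 46.2 − 7.2 = 39 hours, the level fell by a factor of 10.1/0.943 ≈ 10.71.
n = log₂(10.71) ≈ 3.421 half-lives, so t½ = 39/3.421 ≈ 11.4 hours.
From t = 46.2 to t = 88.9: 0.943 × (1/2)^((88.9−46.2)/11.4) ≈ 0.070308 nmol/L.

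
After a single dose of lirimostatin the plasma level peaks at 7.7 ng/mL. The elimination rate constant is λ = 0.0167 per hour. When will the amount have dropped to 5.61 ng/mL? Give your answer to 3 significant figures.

19.0 hours

t½ = ln 2 / λ = 0.69315 / 0.0167 ≈ 41.506 hours.
Fraction remaining = 5.61/7.7 ≈ 0.72857.
n = log₂(7.7/5.61) = ln(1.3725)/ln 2 ≈ 0.45686 half-lives.
t = n × t½ = 0.45686 × 41.506 ≈ 18.962 hours.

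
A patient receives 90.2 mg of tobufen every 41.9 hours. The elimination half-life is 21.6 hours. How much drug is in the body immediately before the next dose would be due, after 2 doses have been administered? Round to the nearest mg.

30 mg

The 2 doses were given 83.8, 41.9 hours ago.
Total = 90.2·(1/2)^(83.8/21.6) + 90.2·(1/2)^(41.9/21.6)
      = 6.128 + 23.511 ≈ 29.639 mg.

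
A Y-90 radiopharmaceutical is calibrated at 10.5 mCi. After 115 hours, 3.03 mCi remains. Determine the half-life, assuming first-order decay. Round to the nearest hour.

A/A₀ = 3.03/10.5 ≈ 0.28857.
n = log₂(3.4653) ≈ 1.793 half-lives elapsed in 115 hours.
t½ = 115/1.793 ≈ 64.138 hours.

64 hours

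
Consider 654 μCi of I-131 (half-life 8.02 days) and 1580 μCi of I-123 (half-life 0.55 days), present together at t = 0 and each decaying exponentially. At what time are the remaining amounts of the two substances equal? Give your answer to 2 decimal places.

0.75 days

Set 654·(1/2)^(t/8.02) = 1580·(1/2)^(t/0.55).
Taking log₂: log₂(654/1580) = t·(1/8.02 − 1/0.55).
log₂(0.41392) = -1.2726; 1/8.02 − 1/0.55 = -1.6935.
t = -1.2726 / -1.6935 ≈ 0.75144 days.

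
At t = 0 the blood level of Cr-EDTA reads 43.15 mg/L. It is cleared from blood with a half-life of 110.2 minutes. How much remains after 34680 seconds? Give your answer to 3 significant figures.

Convert the elapsed time: 34680 seconds = 578 minutes.
Number of half-lives: n = 578/110.2 ≈ 5.245.
Remaining = 43.15 × (1/2)^5.245 = 43.15 × 0.026369 ≈ 1.1378 mg/L.

1.14 mg/L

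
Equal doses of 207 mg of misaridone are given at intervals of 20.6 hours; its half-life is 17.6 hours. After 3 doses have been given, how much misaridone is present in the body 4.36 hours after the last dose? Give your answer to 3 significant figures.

The 3 doses were given 45.56, 24.96, 4.36 hours ago.
Total = 207·(1/2)^(45.56/17.6) + 207·(1/2)^(24.96/17.6) + 207·(1/2)^(4.36/17.6)
      = 34.412 + 77.456 + 174.34 ≈ 286.21 mg.

286 mg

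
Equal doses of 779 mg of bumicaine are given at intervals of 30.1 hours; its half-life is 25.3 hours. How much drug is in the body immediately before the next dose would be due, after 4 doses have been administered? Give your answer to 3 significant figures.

The 4 doses were given 120.4, 90.3, 60.2, 30.1 hours ago.
Total = 779·(1/2)^(120.4/25.3) + 779·(1/2)^(90.3/25.3) + 779·(1/2)^(60.2/25.3) + 779·(1/2)^(30.1/25.3)
      = 28.772 + 65.631 + 149.71 + 341.5 ≈ 585.62 mg.

586 mg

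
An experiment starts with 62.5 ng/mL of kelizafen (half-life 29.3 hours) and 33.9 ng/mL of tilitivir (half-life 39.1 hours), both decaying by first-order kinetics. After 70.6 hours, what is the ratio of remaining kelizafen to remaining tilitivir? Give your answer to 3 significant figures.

kelizafen: 62.5 × (1/2)^(70.6/29.3) = 62.5 × (1/2)^2.4096 ≈ 11.763 ng/mL.
tilitivir: 33.9 × (1/2)^(70.6/39.1) = 33.9 × (1/2)^1.8056 ≈ 9.6973 ng/mL.
Ratio ≈ 11.763 / 9.6973 ≈ 1.2131.

1.21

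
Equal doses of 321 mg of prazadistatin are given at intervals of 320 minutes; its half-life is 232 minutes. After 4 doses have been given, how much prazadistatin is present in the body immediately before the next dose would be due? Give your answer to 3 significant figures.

196 mg

The 4 doses were given 1280, 960, 640, 320 minutes ago.
Total = 321·(1/2)^(1280/232) + 321·(1/2)^(960/232) + 321·(1/2)^(640/232) + 321·(1/2)^(320/232)
      = 7.0089 + 18.233 + 47.433 + 123.39 ≈ 196.07 mg.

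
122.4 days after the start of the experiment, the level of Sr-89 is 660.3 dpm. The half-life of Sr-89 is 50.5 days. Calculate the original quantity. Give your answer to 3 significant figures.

Number of half-lives elapsed: n = 122.4/50.5 ≈ 2.4238.
A₀ = A × 2^n = 660.3 × 2^2.4238 = 660.3 × 5.3657 ≈ 3543 dpm.

3540 dpm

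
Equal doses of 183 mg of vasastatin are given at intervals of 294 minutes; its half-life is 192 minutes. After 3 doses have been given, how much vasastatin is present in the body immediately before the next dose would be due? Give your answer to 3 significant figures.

The 3 doses were given 882, 588, 294 minutes ago.
Total = 183·(1/2)^(882/192) + 183·(1/2)^(588/192) + 183·(1/2)^(294/192)
      = 7.5787 + 21.905 + 63.314 ≈ 92.798 mg.

92.8 mg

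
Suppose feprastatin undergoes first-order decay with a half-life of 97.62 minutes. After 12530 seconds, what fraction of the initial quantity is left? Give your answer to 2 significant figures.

0.23

12530 seconds = 208.833 minutes.
n = 208.833/97.62 ≈ 2.1392 half-lives.
Fraction remaining = (1/2)^2.1392 ≈ 0.227.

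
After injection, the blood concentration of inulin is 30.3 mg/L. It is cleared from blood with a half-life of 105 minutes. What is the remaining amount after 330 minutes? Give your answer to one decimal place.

Number of half-lives: n = 330/105 ≈ 3.1429.
Remaining = 30.3 × (1/2)^3.1429 = 30.3 × 0.11322 ≈ 3.4304 mg/L.

3.4 mg/L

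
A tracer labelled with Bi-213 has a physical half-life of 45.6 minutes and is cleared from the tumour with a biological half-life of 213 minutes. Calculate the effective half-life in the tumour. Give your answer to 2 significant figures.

38 minutes

1/t_eff = 1/t_phys + 1/t_biol = 1/45.6 + 1/213 = 0.026625 per minute.
t_eff = 45.6 × 213 / (45.6 + 213) ≈ 37.559 minutes.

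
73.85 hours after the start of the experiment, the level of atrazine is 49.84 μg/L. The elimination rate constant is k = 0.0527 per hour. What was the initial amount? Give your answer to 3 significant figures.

2440 μg/L

t½ = ln 2 / k = 0.69315 / 0.0527 ≈ 13.153 hours.
Number of half-lives elapsed: n = 73.85/13.153 ≈ 5.6148.
A₀ = A × 2^n = 49.84 × 2^5.6148 = 49.84 × 49.004 ≈ 2442.3 μg/L.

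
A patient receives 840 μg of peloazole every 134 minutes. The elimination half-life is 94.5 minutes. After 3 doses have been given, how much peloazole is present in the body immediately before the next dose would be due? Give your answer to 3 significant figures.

476 μg

The 3 doses were given 402, 268, 134 minutes ago.
Total = 840·(1/2)^(402/94.5) + 840·(1/2)^(268/94.5) + 840·(1/2)^(134/94.5)
      = 44.026 + 117.64 + 314.36 ≈ 476.02 μg.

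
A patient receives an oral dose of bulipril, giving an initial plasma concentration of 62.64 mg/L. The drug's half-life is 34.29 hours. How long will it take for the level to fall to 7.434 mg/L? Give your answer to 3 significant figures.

105 hours

Fraction remaining = 7.434/62.64 ≈ 0.11868.
n = log₂(62.64/7.434) = ln(8.4262)/ln 2 ≈ 3.0749 half-lives.
t = n × t½ = 3.0749 × 34.29 ≈ 105.44 hours.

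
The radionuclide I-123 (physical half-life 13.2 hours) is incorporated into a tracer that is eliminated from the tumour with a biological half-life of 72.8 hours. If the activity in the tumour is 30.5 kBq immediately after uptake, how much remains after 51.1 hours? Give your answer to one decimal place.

1/t_eff = 1/t_phys + 1/t_biol = 1/13.2 + 1/72.8 = 0.089494 per hour.
t_eff = 13.2 × 72.8 / (13.2 + 72.8) ≈ 11.174 hours.
Remaining = 30.5 × (1/2)^(51.1/11.174) = 30.5 × (1/2)^4.5731 ≈ 1.2813 kBq.

1.3 kBq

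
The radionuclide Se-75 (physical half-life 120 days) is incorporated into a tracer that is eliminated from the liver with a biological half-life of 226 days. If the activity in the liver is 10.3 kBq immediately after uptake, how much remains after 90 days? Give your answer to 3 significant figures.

1/t_eff = 1/t_phys + 1/t_biol = 1/120 + 1/226 = 0.012758 per day.
t_eff = 120 × 226 / (120 + 226) ≈ 78.382 days.
Remaining = 10.3 × (1/2)^(90/78.382) = 10.3 × (1/2)^1.1482 ≈ 4.6471 kBq.

4.65 kBq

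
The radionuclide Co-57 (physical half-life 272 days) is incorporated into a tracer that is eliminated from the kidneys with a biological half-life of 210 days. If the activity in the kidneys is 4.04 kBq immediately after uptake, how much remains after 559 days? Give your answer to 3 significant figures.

0.154 kBq

1/t_eff = 1/t_phys + 1/t_biol = 1/272 + 1/210 = 0.0084384 per day.
t_eff = 272 × 210 / (272 + 210) ≈ 118.51 days.
Remaining = 4.04 × (1/2)^(559/118.51) = 4.04 × (1/2)^4.7171 ≈ 0.15361 kBq.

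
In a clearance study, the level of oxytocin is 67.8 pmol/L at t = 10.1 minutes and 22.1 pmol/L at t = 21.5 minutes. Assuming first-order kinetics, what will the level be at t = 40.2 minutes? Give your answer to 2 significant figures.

3.5 pmol/L

Over Δt = 21.5 − 10.1 = 11.4 minutes, the level fell by a factor of 67.8/22.1 ≈ 3.0679.
n = log₂(3.0679) ≈ 1.6172 half-lives, so t½ = 11.4/1.6172 ≈ 7.0491 minutes.
From t = 21.5 to t = 40.2: 22.1 × (1/2)^((40.2−21.5)/7.0491) ≈ 3.5141 pmol/L.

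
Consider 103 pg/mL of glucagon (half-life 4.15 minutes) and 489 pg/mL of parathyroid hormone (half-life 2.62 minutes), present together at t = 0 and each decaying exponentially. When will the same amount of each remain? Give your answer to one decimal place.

16.0 minutes

Set 103·(1/2)^(t/4.15) = 489·(1/2)^(t/2.62).
Taking log₂: log₂(103/489) = t·(1/4.15 − 1/2.62).
log₂(0.21063) = -2.2472; 1/4.15 − 1/2.62 = -0.14072.
t = -2.2472 / -0.14072 ≈ 15.97 minutes.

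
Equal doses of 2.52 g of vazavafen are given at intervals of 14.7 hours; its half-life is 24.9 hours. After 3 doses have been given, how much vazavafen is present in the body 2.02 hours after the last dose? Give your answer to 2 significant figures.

5.0 g

The 3 doses were given 31.42, 16.72, 2.02 hours ago.
Total = 2.52·(1/2)^(31.42/24.9) + 2.52·(1/2)^(16.72/24.9) + 2.52·(1/2)^(2.02/24.9)
      = 1.0509 + 1.5822 + 2.3822 ≈ 5.0153 g.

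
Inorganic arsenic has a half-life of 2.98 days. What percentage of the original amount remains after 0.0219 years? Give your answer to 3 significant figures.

0.0219 years = 7.9935 days.
n = 7.9935/2.98 ≈ 2.6824 half-lives.
Fraction remaining = (1/2)^2.6824 ≈ 0.15578, i.e. 15.578%.

15.6%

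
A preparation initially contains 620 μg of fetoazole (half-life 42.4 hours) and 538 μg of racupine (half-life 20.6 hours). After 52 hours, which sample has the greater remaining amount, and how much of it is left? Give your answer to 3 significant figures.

fetoazole, 265 μg

fetoazole: 620 × (1/2)^1.2264 ≈ 264.97 μg.
racupine: 538 × (1/2)^2.5243 ≈ 93.519 μg.
Fetoazole has more remaining, at ≈ 264.97 μg.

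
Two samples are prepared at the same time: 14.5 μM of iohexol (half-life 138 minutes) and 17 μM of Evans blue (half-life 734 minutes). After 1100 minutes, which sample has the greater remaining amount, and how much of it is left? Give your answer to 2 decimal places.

iohexol: 14.5 × (1/2)^7.971 ≈ 0.05779 μM.
Evans blue: 17 × (1/2)^1.4986 ≈ 6.0161 μM.
Evans blue has more remaining, at ≈ 6.0161 μM.

Evans blue, 6.02 μM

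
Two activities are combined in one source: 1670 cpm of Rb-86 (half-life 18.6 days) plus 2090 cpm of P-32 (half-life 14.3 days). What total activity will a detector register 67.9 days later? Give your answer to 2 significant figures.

Rb-86: 1670 × (1/2)^(67.9/18.6) = 1670 × (1/2)^3.6505 ≈ 132.98 cpm.
P-32: 2090 × (1/2)^(67.9/14.3) = 2090 × (1/2)^4.7483 ≈ 77.764 cpm.
Total = 132.98 + 77.764 ≈ 210.75 cpm.

210 cpm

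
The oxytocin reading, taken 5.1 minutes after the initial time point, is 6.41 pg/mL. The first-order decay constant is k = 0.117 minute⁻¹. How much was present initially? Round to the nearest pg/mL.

12 pg/mL

t½ = ln 2 / k = 0.69315 / 0.117 ≈ 5.9243 minutes.
Number of half-lives elapsed: n = 5.1/5.9243 ≈ 0.86086.
A₀ = A × 2^n = 6.41 × 2^0.86086 = 6.41 × 1.8161 ≈ 11.641 pg/mL.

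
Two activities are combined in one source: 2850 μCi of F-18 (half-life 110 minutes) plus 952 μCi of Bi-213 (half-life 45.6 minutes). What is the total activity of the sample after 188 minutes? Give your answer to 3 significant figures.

F-18: 2850 × (1/2)^(188/110) = 2850 × (1/2)^1.7091 ≈ 871.68 μCi.
Bi-213: 952 × (1/2)^(188/45.6) = 952 × (1/2)^4.1228 ≈ 54.645 μCi.
Total = 871.68 + 54.645 ≈ 926.33 μCi.

926 μCi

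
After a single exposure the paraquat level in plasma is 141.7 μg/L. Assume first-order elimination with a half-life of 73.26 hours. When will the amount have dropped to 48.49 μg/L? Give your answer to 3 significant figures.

113 hours

Fraction remaining = 48.49/141.7 ≈ 0.3422.
n = log₂(141.7/48.49) = ln(2.9223)/ln 2 ≈ 1.5471 half-lives.
t = n × t½ = 1.5471 × 73.26 ≈ 113.34 hours.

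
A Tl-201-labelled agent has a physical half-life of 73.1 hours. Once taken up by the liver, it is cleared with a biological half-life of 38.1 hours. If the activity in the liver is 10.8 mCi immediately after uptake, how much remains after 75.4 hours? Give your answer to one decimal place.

1/t_eff = 1/t_phys + 1/t_biol = 1/73.1 + 1/38.1 = 0.039927 per hour.
t_eff = 73.1 × 38.1 / (73.1 + 38.1) ≈ 25.046 hours.
Remaining = 10.8 × (1/2)^(75.4/25.046) = 10.8 × (1/2)^3.0105 ≈ 1.3402 mCi.

1.3 mCi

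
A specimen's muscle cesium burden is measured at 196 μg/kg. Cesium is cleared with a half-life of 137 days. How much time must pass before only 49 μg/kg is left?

274 days

49/196 = 1/4, so 2 half-lives have elapsed.
t = 2 × 137 = 274 days.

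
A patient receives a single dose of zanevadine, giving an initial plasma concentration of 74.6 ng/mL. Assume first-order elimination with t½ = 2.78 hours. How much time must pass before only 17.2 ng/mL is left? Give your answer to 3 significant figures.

5.88 hours

Fraction remaining = 17.2/74.6 ≈ 0.23056.
n = log₂(74.6/17.2) = ln(4.3372)/ln 2 ≈ 2.1168 half-lives.
t = n × t½ = 2.1168 × 2.78 ≈ 5.8846 hours.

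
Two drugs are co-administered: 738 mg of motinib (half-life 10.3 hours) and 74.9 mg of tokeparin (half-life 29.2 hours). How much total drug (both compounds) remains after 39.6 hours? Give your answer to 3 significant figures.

motinib: 738 × (1/2)^(39.6/10.3) = 738 × (1/2)^3.8447 ≈ 51.369 mg.
tokeparin: 74.9 × (1/2)^(39.6/29.2) = 74.9 × (1/2)^1.3562 ≈ 29.257 mg.
Total = 51.369 + 29.257 ≈ 80.626 mg.

80.6 mg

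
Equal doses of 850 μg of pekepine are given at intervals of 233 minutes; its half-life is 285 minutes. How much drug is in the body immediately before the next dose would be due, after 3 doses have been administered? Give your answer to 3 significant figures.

911 μg

The 3 doses were given 699, 466, 233 minutes ago.
Total = 850·(1/2)^(699/285) + 850·(1/2)^(466/285) + 850·(1/2)^(233/285)
      = 155.28 + 273.66 + 482.3 ≈ 911.23 μg.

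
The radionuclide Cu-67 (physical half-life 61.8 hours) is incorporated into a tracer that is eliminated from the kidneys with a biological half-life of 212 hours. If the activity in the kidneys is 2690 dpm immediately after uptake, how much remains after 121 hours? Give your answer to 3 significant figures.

1/t_eff = 1/t_phys + 1/t_biol = 1/61.8 + 1/212 = 0.020898 per hour.
t_eff = 61.8 × 212 / (61.8 + 212) ≈ 47.851 hours.
Remaining = 2690 × (1/2)^(121/47.851) = 2690 × (1/2)^2.5287 ≈ 466.17 dpm.

466 dpm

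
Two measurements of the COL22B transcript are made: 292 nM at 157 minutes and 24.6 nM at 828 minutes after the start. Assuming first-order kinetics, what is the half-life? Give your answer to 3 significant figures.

188 minutes

Over Δt = 828 − 157 = 671 minutes, the level fell by a factor of 292/24.6 ≈ 11.87.
n = log₂(11.87) ≈ 3.5692 half-lives, so t½ = 671/3.5692 ≈ 188 minutes.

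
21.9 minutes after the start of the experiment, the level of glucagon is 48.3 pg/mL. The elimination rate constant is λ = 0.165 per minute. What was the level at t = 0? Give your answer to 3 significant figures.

t½ = ln 2 / λ = 0.69315 / 0.165 ≈ 4.2009 minutes.
Number of half-lives elapsed: n = 21.9/4.2009 ≈ 5.2132.
A₀ = A × 2^n = 48.3 × 2^5.2132 = 48.3 × 37.096 ≈ 1791.7 pg/mL.

1790 pg/mL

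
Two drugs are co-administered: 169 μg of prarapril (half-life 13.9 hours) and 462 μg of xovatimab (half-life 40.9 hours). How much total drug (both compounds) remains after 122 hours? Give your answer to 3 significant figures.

58.8 μg

prarapril: 169 × (1/2)^(122/13.9) = 169 × (1/2)^8.777 ≈ 0.38526 μg.
xovatimab: 462 × (1/2)^(122/40.9) = 462 × (1/2)^2.9829 ≈ 58.439 μg.
Total = 0.38526 + 58.439 ≈ 58.824 μg.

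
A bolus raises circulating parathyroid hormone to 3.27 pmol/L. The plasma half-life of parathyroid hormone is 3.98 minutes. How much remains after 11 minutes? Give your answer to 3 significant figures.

Number of half-lives: n = 11/3.98 ≈ 2.7638.
Remaining = 3.27 × (1/2)^2.7638 = 3.27 × 0.14723 ≈ 0.48145 pmol/L.

0.481 pmol/L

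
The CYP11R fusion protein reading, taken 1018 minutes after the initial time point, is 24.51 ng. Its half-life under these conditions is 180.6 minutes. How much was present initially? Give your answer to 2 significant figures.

1200 ng

Number of half-lives elapsed: n = 1018/180.6 ≈ 5.6368.
A₀ = A × 2^n = 24.51 × 2^5.6368 = 24.51 × 49.755 ≈ 1219.5 ng.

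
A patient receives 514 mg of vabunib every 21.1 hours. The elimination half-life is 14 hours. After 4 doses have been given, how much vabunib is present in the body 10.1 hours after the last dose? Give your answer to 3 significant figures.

The 4 doses were given 73.4, 52.3, 31.2, 10.1 hours ago.
Total = 514·(1/2)^(73.4/14) + 514·(1/2)^(52.3/14) + 514·(1/2)^(31.2/14) + 514·(1/2)^(10.1/14)
      = 13.574 + 38.583 + 109.67 + 311.74 ≈ 473.57 mg.

474 mg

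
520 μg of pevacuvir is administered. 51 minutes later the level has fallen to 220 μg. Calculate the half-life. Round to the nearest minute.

41 minutes

A/A₀ = 220/520 ≈ 0.42308.
n = log₂(2.3636) ≈ 1.241 half-lives elapsed in 51 minutes.
t½ = 51/1.241 ≈ 41.096 minutes.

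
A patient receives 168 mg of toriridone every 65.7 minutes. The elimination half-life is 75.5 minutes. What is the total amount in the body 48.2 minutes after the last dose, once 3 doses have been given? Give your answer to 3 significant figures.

199 mg

The 3 doses were given 179.6, 113.9, 48.2 minutes ago.
Total = 168·(1/2)^(179.6/75.5) + 168·(1/2)^(113.9/75.5) + 168·(1/2)^(48.2/75.5)
      = 32.301 + 59.044 + 107.93 ≈ 199.27 mg.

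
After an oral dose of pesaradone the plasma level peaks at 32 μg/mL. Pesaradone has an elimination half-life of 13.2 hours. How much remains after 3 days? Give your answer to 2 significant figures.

Convert the elapsed time: 3 days = 72 hours.
Number of half-lives: n = 72/13.2 ≈ 5.4545.
Remaining = 32 × (1/2)^5.4545 = 32 × 0.022804 ≈ 0.72974 μg/mL.

0.73 μg/mL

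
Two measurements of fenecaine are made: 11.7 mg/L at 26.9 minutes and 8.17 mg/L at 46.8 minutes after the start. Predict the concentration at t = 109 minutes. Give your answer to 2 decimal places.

Over Δt = 46.8 − 26.9 = 19.9 minutes, the level fell by a factor of 11.7/8.17 ≈ 1.4321.
n = log₂(1.4321) ≈ 0.5181 half-lives, so t½ = 19.9/0.5181 ≈ 38.41 minutes.
From t = 46.8 to t = 109: 8.17 × (1/2)^((109−46.8)/38.41) ≈ 2.6591 mg/L.

2.66 mg/L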